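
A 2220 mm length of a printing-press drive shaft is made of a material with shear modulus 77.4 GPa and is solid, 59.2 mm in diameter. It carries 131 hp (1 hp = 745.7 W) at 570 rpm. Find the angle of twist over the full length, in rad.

0.0389 rad

ω = 2π·570/60 = 59.69 rad/s, so T = P/ω = 131×745.7 / 59.69 = 1637 N·m.
J = πd⁴/32 = π(0.0592)⁴/32 = 1.206×10^-6 m⁴.
θ = T·L/(G·J) = 1637 × 2.22 / (77.4×10⁹ × 1.206×10^-6) = 0.03893 rad.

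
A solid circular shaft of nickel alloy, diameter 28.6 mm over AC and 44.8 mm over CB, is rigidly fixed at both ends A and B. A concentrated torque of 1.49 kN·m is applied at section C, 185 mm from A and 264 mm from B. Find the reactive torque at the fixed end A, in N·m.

285 N·m

Compatibility: T_A·a/J_AC = T_B·b/J_CB with T_A + T_B = T₀.
J_AC = 6.57×10^-8 m⁴, J_CB = 3.95×10^-7 m⁴, so T_A = T₀·(J_AC/a)/((J_AC/a)+(J_CB/b)) = 285.5 N·m, T_B = 1205 N·m.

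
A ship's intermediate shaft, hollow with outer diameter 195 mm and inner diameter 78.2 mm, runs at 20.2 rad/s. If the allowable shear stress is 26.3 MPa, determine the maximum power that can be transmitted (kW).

J = π(d_o⁴ − d_i⁴)/32 = π(0.195⁴ − 0.0782⁴)/32 = 1.383×10^-4 m⁴.
T_max = τ_allow·J/r = 2.63×10^7 × 1.383×10^-4 / 0.0975 = 37300 N·m.
ω = 20.2 rad/s, so P_max = T_max·ω = 7.535×10^5 W.

753 kW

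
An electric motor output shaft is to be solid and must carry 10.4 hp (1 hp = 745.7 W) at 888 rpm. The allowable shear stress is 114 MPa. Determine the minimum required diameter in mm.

ω = 2π·888/60 = 92.99 rad/s, so T = P/ω = 10.4×745.7 / 92.99 = 83.40 N·m.
For a solid shaft τ_max = 16T/(πd³), so d = (16T/(π τ_allow))^(1/3) = (16·83.40/(π·1.14×10^8))^(1/3) = 0.01550 m.

15.5 mm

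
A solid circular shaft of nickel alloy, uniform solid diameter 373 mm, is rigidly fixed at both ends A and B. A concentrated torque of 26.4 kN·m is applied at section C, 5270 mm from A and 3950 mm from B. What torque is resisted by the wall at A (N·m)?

11300 N·m

With uniform GJ and both ends fixed, compatibility θ_AC = θ_CB gives T_A·a = T_B·b, together with T_A + T_B = T₀.
T_A = T₀·b/(a+b) = 26400·3950/9220 = 11310 N·m; T_B = 15090 N·m.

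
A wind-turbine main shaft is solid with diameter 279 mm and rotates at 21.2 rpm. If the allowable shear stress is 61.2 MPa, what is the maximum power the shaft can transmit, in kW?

579 kW

J = πd⁴/32 = π(0.279)⁴/32 = 5.949×10^-4 m⁴.
T_max = τ_allow·J/r = 6.12×10^7 × 5.949×10^-4 / 0.140 = 261000 N·m.
ω = 2π·21.2/60 = 2.220 rad/s, so P_max = T_max·ω = 5.794×10^5 W.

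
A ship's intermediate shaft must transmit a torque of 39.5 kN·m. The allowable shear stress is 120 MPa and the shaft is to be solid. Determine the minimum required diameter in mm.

119 mm

For a solid shaft τ_max = 16T/(πd³), so d = (16T/(π τ_allow))^(1/3) = (16·39500/(π·1.20×10^8))^(1/3) = 0.1188 m.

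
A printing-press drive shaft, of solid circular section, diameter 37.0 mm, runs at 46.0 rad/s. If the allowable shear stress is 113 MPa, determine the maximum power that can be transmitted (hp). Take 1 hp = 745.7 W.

69.3 hp

J = πd⁴/32 = π(0.0370)⁴/32 = 1.840×10^-7 m⁴.
T_max = τ_allow·J/r = 1.13×10^8 × 1.840×10^-7 / 0.0185 = 1124 N·m.
ω = 46.0 rad/s, so P_max = T_max·ω = 5.170×10^4 W.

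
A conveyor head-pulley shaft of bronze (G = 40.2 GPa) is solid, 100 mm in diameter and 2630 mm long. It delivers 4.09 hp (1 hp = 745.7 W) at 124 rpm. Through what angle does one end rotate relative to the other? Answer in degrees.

ω = 2π·124/60 = 12.99 rad/s, so T = P/ω = 4.09×745.7 / 12.99 = 234.9 N·m.
J = πd⁴/32 = π(0.100)⁴/32 = 9.817×10^-6 m⁴.
θ = T·L/(G·J) = 234.9 × 2.63 / (40.2×10⁹ × 9.817×10^-6) = 1.565×10^-3 rad.

0.0897°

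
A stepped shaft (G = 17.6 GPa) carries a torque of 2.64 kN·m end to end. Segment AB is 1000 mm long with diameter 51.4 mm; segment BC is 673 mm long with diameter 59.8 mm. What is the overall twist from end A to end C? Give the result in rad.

J_AB = π(0.0514)⁴/32 = 6.85×10^-7 m⁴; J_BC = π(0.0598)⁴/32 = 1.26×10^-6 m⁴.
θ = (T/G)·Σ L_i/J_i = (2640/17.6×10⁹)·(1.00/6.85×10^-7 + 0.673/1.26×10^-6) = 0.2993 rad.

0.299 rad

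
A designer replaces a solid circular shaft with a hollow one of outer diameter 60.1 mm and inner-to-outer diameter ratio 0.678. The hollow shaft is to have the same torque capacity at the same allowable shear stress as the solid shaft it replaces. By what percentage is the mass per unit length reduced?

36.7 %

Equal τ_max and T ⇒ the solid shaft needs d_s³ = d_o³(1−k⁴), so d_s = 60.1·(1−0.678⁴)^(1/3) = 55.53 mm.
Area ratio A_h/A_s = d_o²(1−k²)/d_s² = (1−k²)/(1−k⁴)^(2/3) = 0.6330.
Mass saving = 1 − 0.6330 = 36.7 %.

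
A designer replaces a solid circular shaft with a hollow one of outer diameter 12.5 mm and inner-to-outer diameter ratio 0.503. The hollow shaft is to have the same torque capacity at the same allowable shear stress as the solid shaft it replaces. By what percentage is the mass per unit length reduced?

21.9 %

Equal τ_max and T ⇒ the solid shaft needs d_s³ = d_o³(1−k⁴), so d_s = 12.5·(1−0.503⁴)^(1/3) = 12.23 mm.
Area ratio A_h/A_s = d_o²(1−k²)/d_s² = (1−k²)/(1−k⁴)^(2/3) = 0.7807.
Mass saving = 1 − 0.7807 = 21.9 %.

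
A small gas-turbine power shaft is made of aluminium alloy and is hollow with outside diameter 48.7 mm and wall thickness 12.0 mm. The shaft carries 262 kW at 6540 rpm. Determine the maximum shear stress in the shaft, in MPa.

ω = 2π·6540/60 = 684.9 rad/s, so T = P/ω = 262×10³ / 684.9 = 382.6 N·m.
J = π(d_o⁴ − d_i⁴)/32 = π(0.0487⁴ − 0.0247⁴)/32 = 5.157×10^-7 m⁴.
τ_max = T·r/J = 382.6 × 0.0244 / 5.157×10^-7 = 1.806×10^7 Pa.

18.1 MPa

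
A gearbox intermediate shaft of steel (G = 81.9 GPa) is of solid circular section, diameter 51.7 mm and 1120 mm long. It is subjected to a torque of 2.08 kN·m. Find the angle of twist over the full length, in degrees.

2.32°

J = πd⁴/32 = π(0.0517)⁴/32 = 7.014×10^-7 m⁴.
θ = T·L/(G·J) = 2080 × 1.12 / (81.9×10⁹ × 7.014×10^-7) = 0.04055 rad.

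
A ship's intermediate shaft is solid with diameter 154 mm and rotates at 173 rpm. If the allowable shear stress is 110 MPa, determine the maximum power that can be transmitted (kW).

1430 kW

J = πd⁴/32 = π(0.154)⁴/32 = 5.522×10^-5 m⁴.
T_max = τ_allow·J/r = 1.10×10^8 × 5.522×10^-5 / 0.0770 = 78880 N·m.
ω = 2π·173/60 = 18.12 rad/s, so P_max = T_max·ω = 1.429×10^6 W.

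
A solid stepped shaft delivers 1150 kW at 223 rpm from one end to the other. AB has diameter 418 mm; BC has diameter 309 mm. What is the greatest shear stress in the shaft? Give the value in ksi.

1.23 ksi

ω = 2π·223/60 = 23.35 rad/s, so T = P/ω = 1150×10³ / 23.35 = 49250 N·m.
Under the same torque, τ_max = 16T/(πd³) is largest where d is smallest — segment BC (d = 309 mm).
τ_max = 16·49250/(π·(0.309)³) = 8.501×10^6 Pa.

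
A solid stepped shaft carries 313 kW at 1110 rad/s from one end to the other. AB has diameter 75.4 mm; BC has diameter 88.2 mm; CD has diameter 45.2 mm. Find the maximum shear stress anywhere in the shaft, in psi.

2260 psi

ω = 1110 rad/s, so T = P/ω = 313×10³ / 1110 = 282.0 N·m.
Under the same torque, τ_max = 16T/(πd³) is largest where d is smallest — segment CD (d = 45.2 mm).
τ_max = 16·282.0/(π·(0.0452)³) = 1.555×10^7 Pa.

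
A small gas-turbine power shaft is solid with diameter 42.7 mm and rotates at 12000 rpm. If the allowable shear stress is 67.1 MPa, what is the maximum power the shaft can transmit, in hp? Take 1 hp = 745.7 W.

J = πd⁴/32 = π(0.0427)⁴/32 = 3.264×10^-7 m⁴.
T_max = τ_allow·J/r = 6.71×10^7 × 3.264×10^-7 / 0.0214 = 1026 N·m.
ω = 2π·12000/60 = 1257 rad/s, so P_max = T_max·ω = 1.289×10^6 W.

1730 hp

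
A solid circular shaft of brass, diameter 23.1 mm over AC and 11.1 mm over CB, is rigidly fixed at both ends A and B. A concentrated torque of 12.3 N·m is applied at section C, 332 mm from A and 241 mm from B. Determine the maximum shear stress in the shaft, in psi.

Compatibility: T_A·a/J_AC = T_B·b/J_CB with T_A + T_B = T₀.
J_AC = 2.80×10^-8 m⁴, J_CB = 1.49×10^-9 m⁴, so T_A = T₀·(J_AC/a)/((J_AC/a)+(J_CB/b)) = 11.46 N·m, T_B = 0.8416 N·m.
τ in each portion: τ_AC = 4.73×10^6 Pa, τ_CB = 3.13×10^6 Pa; maximum is in AC.
τ_max = T_AC·r/J = 11.46·0.0116/2.80×10^-8 = 4.734×10^6 Pa.

687 psi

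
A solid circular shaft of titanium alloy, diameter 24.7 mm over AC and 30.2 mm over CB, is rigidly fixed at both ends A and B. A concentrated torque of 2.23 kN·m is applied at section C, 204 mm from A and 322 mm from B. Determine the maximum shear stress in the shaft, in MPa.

Compatibility: T_A·a/J_AC = T_B·b/J_CB with T_A + T_B = T₀.
J_AC = 3.65×10^-8 m⁴, J_CB = 8.17×10^-8 m⁴, so T_A = T₀·(J_AC/a)/((J_AC/a)+(J_CB/b)) = 923.1 N·m, T_B = 1307 N·m.
τ in each portion: τ_AC = 3.12×10^8 Pa, τ_CB = 2.42×10^8 Pa; maximum is in AC.
τ_max = T_AC·r/J = 923.1·0.0123/3.65×10^-8 = 3.120×10^8 Pa.

312 MPa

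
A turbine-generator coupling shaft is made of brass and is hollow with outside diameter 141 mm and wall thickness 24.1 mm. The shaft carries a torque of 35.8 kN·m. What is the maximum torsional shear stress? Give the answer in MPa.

80.1 MPa

J = π(d_o⁴ − d_i⁴)/32 = π(0.141⁴ − 0.0928⁴)/32 = 3.152×10^-5 m⁴.
τ_max = T·r/J = 35800 × 0.0705 / 3.152×10^-5 = 8.007×10^7 Pa.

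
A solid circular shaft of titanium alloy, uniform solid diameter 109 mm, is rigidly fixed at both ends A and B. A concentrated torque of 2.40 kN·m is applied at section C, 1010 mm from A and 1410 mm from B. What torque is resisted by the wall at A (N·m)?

With uniform GJ and both ends fixed, compatibility θ_AC = θ_CB gives T_A·a = T_B·b, together with T_A + T_B = T₀.
T_A = T₀·b/(a+b) = 2400·1410/2420 = 1398 N·m; T_B = 1002 N·m.

1400 N·m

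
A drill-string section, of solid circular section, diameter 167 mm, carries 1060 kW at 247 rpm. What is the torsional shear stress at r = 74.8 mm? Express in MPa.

40.1 MPa

ω = 2π·247/60 = 25.87 rad/s, so T = P/ω = 1060×10³ / 25.87 = 40980 N·m.
J = πd⁴/32 = π(0.167)⁴/32 = 7.636×10^-5 m⁴.
Shear stress varies linearly with radius: τ = T·r/J = 40980 × 0.0748 / 7.636×10^-5 = 4.014×10^7 Pa.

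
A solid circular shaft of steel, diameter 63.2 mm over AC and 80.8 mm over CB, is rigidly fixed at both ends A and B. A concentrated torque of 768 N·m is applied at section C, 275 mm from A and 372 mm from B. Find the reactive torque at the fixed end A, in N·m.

258 N·m

Compatibility: T_A·a/J_AC = T_B·b/J_CB with T_A + T_B = T₀.
J_AC = 1.57×10^-6 m⁴, J_CB = 4.18×10^-6 m⁴, so T_A = T₀·(J_AC/a)/((J_AC/a)+(J_CB/b)) = 258.2 N·m, T_B = 509.8 N·m.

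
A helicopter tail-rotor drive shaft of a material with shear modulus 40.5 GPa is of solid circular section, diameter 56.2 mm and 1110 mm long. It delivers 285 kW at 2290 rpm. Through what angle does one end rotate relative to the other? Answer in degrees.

1.91°

ω = 2π·2290/60 = 239.8 rad/s, so T = P/ω = 285×10³ / 239.8 = 1188 N·m.
J = πd⁴/32 = π(0.0562)⁴/32 = 9.794×10^-7 m⁴.
θ = T·L/(G·J) = 1188 × 1.11 / (40.5×10⁹ × 9.794×10^-7) = 0.03326 rad.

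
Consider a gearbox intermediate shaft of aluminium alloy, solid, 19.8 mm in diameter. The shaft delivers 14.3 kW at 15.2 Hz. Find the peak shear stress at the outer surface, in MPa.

ω = 2π·15.2 = 95.50 rad/s, so T = P/ω = 14.3×10³ / 95.50 = 149.7 N·m.
J = πd⁴/32 = π(0.0198)⁴/32 = 1.509×10^-8 m⁴.
τ_max = T·r/J = 149.7 × 0.00990 / 1.509×10^-8 = 9.824×10^7 Pa.

98.2 MPa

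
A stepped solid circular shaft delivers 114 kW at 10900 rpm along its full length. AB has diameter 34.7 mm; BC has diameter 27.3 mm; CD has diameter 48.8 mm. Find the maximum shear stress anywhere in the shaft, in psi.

3630 psi

ω = 2π·10900/60 = 1141 rad/s, so T = P/ω = 114×10³ / 1141 = 99.87 N·m.
Under the same torque, τ_max = 16T/(πd³) is largest where d is smallest — segment BC (d = 27.3 mm).
τ_max = 16·99.87/(π·(0.0273)³) = 2.500×10^7 Pa.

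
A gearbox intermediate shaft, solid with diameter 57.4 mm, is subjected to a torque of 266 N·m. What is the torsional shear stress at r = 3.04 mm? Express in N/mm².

J = πd⁴/32 = π(0.0574)⁴/32 = 1.066×10^-6 m⁴.
Shear stress varies linearly with radius: τ = T·r/J = 266.0 × 0.00304 / 1.066×10^-6 = 7.588×10^5 Pa.

0.759 N/mm²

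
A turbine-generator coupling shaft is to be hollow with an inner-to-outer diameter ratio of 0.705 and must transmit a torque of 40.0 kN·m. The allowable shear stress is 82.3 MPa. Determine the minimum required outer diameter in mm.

For a hollow shaft with d_i/d_o = 0.705: τ_max = 16T/(π d_o³ (1−k⁴)), so d_o = [16T/(π τ_allow (1−k⁴))]^(1/3) = [16·40000/(π·8.23×10^7·0.7530)]^(1/3) = 0.1487 m.

149 mm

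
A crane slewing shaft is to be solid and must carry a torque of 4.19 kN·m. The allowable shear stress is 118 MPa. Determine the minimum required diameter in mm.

For a solid shaft τ_max = 16T/(πd³), so d = (16T/(π τ_allow))^(1/3) = (16·4190/(π·1.18×10^8))^(1/3) = 0.05655 m.

56.6 mm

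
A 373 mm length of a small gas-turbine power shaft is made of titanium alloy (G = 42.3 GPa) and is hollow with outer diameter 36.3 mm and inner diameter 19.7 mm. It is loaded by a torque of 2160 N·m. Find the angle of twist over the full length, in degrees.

J = π(d_o⁴ − d_i⁴)/32 = π(0.0363⁴ − 0.0197⁴)/32 = 1.557×10^-7 m⁴.
θ = T·L/(G·J) = 2160 × 0.373 / (42.3×10⁹ × 1.557×10^-7) = 0.1223 rad.

7.01°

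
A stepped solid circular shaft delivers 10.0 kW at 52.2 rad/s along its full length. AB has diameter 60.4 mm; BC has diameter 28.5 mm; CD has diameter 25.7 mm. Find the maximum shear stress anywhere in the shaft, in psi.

8340 psi

ω = 52.2 rad/s, so T = P/ω = 10.0×10³ / 52.20 = 191.6 N·m.
Under the same torque, τ_max = 16T/(πd³) is largest where d is smallest — segment CD (d = 25.7 mm).
τ_max = 16·191.6/(π·(0.0257)³) = 5.748×10^7 Pa.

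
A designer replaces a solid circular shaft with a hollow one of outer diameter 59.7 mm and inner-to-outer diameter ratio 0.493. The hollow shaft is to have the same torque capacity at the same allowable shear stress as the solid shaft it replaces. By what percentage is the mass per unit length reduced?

Equal τ_max and T ⇒ the solid shaft needs d_s³ = d_o³(1−k⁴), so d_s = 59.7·(1−0.493⁴)^(1/3) = 58.50 mm.
Area ratio A_h/A_s = d_o²(1−k²)/d_s² = (1−k²)/(1−k⁴)^(2/3) = 0.7883.
Mass saving = 1 − 0.7883 = 21.2 %.

21.2 %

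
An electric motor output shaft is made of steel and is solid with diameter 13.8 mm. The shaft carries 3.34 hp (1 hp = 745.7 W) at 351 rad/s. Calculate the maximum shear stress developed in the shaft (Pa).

1.38e7 Pa

ω = 351 rad/s, so T = P/ω = 3.34×745.7 / 351.0 = 7.096 N·m.
J = πd⁴/32 = π(0.0138)⁴/32 = 3.561×10^-9 m⁴.
τ_max = T·r/J = 7.096 × 0.00690 / 3.561×10^-9 = 1.375×10^7 Pa.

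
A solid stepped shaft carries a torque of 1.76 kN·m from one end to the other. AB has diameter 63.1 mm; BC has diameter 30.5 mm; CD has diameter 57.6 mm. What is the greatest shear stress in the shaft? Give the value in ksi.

Under the same torque, τ_max = 16T/(πd³) is largest where d is smallest — segment BC (d = 30.5 mm).
τ_max = 16·1760/(π·(0.0305)³) = 3.159×10^8 Pa.

45.8 ksi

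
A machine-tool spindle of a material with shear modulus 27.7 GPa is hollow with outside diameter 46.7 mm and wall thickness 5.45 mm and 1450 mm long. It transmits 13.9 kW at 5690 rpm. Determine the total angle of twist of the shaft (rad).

ω = 2π·5690/60 = 595.9 rad/s, so T = P/ω = 13.9×10³ / 595.9 = 23.33 N·m.
J = π(d_o⁴ − d_i⁴)/32 = π(0.0467⁴ − 0.0358⁴)/32 = 3.057×10^-7 m⁴.
θ = T·L/(G·J) = 23.33 × 1.45 / (27.7×10⁹ × 3.057×10^-7) = 3.995×10^-3 rad.

0.00399 rad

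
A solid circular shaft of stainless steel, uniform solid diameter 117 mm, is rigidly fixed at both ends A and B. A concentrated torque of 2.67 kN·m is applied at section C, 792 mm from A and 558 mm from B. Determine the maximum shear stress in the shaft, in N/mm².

With uniform GJ and both ends fixed, compatibility θ_AC = θ_CB gives T_A·a = T_B·b, together with T_A + T_B = T₀.
T_A = T₀·b/(a+b) = 2670·558/1350 = 1104 N·m; T_B = 1566 N·m.
τ in each portion: τ_AC = 3.51×10^6 Pa, τ_CB = 4.98×10^6 Pa; maximum is in CB.
τ_max = T_CB·r/J = 1566·0.0585/1.84×10^-5 = 4.981×10^6 Pa.

4.98 N/mm²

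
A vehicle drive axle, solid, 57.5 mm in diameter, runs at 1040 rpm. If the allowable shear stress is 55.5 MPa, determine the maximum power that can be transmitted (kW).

J = πd⁴/32 = π(0.0575)⁴/32 = 1.073×10^-6 m⁴.
T_max = τ_allow·J/r = 5.55×10^7 × 1.073×10^-6 / 0.0288 = 2072 N·m.
ω = 2π·1040/60 = 108.9 rad/s, so P_max = T_max·ω = 2.256×10^5 W.

226 kW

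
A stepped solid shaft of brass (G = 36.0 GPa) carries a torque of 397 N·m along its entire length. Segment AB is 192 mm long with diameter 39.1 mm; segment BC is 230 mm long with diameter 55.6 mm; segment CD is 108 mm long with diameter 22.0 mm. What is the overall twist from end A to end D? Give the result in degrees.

J_AB = π(0.0391)⁴/32 = 2.29×10^-7 m⁴; J_BC = π(0.0556)⁴/32 = 9.38×10^-7 m⁴; J_CD = π(0.0220)⁴/32 = 2.30×10^-8 m⁴.
θ = (T/G)·Σ L_i/J_i = (397.0/36.0×10⁹)·(0.192/2.29×10^-7 + 0.230/9.38×10^-7 + 0.108/2.30×10^-8) = 0.06372 rad.

3.65°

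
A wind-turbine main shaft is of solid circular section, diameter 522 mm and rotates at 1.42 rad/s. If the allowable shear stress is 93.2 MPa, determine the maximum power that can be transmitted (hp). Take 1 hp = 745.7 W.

4960 hp

J = πd⁴/32 = π(0.522)⁴/32 = 7.289×10^-3 m⁴.
T_max = τ_allow·J/r = 9.32×10^7 × 7.289×10^-3 / 0.261 = 2.603e6 N·m.
ω = 1.42 rad/s, so P_max = T_max·ω = 3.696×10^6 W.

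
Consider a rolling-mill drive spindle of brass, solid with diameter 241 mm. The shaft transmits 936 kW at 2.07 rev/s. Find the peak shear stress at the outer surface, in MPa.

ω = 2π·2.07 = 13.01 rad/s, so T = P/ω = 936×10³ / 13.01 = 71970 N·m.
J = πd⁴/32 = π(0.241)⁴/32 = 3.312×10^-4 m⁴.
τ_max = T·r/J = 71970 × 0.120 / 3.312×10^-4 = 2.618×10^7 Pa.

26.2 MPa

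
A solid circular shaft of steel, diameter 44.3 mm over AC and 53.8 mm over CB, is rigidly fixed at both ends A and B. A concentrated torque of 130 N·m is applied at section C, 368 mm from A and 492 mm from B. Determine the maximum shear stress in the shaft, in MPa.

2.90 MPa

Compatibility: T_A·a/J_AC = T_B·b/J_CB with T_A + T_B = T₀.
J_AC = 3.78×10^-7 m⁴, J_CB = 8.22×10^-7 m⁴, so T_A = T₀·(J_AC/a)/((J_AC/a)+(J_CB/b)) = 49.49 N·m, T_B = 80.51 N·m.
τ in each portion: τ_AC = 2.90×10^6 Pa, τ_CB = 2.63×10^6 Pa; maximum is in AC.
τ_max = T_AC·r/J = 49.49·0.0221/3.78×10^-7 = 2.899×10^6 Pa.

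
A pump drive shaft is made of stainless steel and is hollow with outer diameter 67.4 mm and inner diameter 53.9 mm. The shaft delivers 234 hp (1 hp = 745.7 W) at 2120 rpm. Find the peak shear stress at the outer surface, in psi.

ω = 2π·2120/60 = 222.0 rad/s, so T = P/ω = 234×745.7 / 222.0 = 786.0 N·m.
J = π(d_o⁴ − d_i⁴)/32 = π(0.0674⁴ − 0.0539⁴)/32 = 1.197×10^-6 m⁴.
τ_max = T·r/J = 786.0 × 0.0337 / 1.197×10^-6 = 2.212×10^7 Pa.

3210 psi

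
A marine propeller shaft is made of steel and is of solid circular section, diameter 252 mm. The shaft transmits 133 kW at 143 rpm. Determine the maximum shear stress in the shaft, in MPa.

ω = 2π·143/60 = 14.97 rad/s, so T = P/ω = 133×10³ / 14.97 = 8882 N·m.
J = πd⁴/32 = π(0.252)⁴/32 = 3.959×10^-4 m⁴.
τ_max = T·r/J = 8882 × 0.126 / 3.959×10^-4 = 2.827×10^6 Pa.

2.83 MPa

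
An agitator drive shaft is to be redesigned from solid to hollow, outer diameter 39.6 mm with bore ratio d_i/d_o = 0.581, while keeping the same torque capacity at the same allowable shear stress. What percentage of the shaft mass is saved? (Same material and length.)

28.2 %

Equal τ_max and T ⇒ the solid shaft needs d_s³ = d_o³(1−k⁴), so d_s = 39.6·(1−0.581⁴)^(1/3) = 38.03 mm.
Area ratio A_h/A_s = d_o²(1−k²)/d_s² = (1−k²)/(1−k⁴)^(2/3) = 0.7181.
Mass saving = 1 − 0.7181 = 28.2 %.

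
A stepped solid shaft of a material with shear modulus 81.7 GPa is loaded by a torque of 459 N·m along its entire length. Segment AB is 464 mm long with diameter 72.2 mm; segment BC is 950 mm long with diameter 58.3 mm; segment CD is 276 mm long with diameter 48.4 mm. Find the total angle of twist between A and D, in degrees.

0.491°

J_AB = π(0.0722)⁴/32 = 2.67×10^-6 m⁴; J_BC = π(0.0583)⁴/32 = 1.13×10^-6 m⁴; J_CD = π(0.0484)⁴/32 = 5.39×10^-7 m⁴.
θ = (T/G)·Σ L_i/J_i = (459.0/81.7×10⁹)·(0.464/2.67×10^-6 + 0.950/1.13×10^-6 + 0.276/5.39×10^-7) = 8.561×10^-3 rad.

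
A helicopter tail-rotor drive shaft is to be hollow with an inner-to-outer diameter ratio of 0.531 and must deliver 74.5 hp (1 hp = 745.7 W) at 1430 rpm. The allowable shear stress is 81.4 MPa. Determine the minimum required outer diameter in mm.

ω = 2π·1430/60 = 149.7 rad/s, so T = P/ω = 74.5×745.7 / 149.7 = 371.0 N·m.
For a hollow shaft with d_i/d_o = 0.531: τ_max = 16T/(π d_o³ (1−k⁴)), so d_o = [16T/(π τ_allow (1−k⁴))]^(1/3) = [16·371.0/(π·8.14×10^7·0.9205)]^(1/3) = 0.02932 m.

29.3 mm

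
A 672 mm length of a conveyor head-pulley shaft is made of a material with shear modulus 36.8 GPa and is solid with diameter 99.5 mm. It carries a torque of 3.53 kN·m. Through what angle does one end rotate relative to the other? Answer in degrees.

J = πd⁴/32 = π(0.0995)⁴/32 = 9.623×10^-6 m⁴.
θ = T·L/(G·J) = 3530 × 0.672 / (36.8×10⁹ × 9.623×10^-6) = 6.699×10^-3 rad.

0.384°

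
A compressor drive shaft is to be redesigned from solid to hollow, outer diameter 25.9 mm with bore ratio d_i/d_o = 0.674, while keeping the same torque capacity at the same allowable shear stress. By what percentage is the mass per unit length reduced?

Equal τ_max and T ⇒ the solid shaft needs d_s³ = d_o³(1−k⁴), so d_s = 25.9·(1−0.674⁴)^(1/3) = 23.98 mm.
Area ratio A_h/A_s = d_o²(1−k²)/d_s² = (1−k²)/(1−k⁴)^(2/3) = 0.6366.
Mass saving = 1 − 0.6366 = 36.3 %.

36.3 %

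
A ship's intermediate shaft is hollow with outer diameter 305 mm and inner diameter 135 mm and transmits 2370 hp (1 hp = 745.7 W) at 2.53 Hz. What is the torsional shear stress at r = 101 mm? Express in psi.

1990 psi

ω = 2π·2.53 = 15.90 rad/s, so T = P/ω = 2370×745.7 / 15.90 = 111200 N·m.
J = π(d_o⁴ − d_i⁴)/32 = π(0.305⁴ − 0.135⁴)/32 = 8.170×10^-4 m⁴.
Shear stress varies linearly with radius: τ = T·r/J = 111200 × 0.101 / 8.170×10^-4 = 1.374×10^7 Pa.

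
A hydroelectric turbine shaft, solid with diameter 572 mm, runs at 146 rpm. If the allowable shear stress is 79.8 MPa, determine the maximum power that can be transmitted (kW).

44800 kW

J = πd⁴/32 = π(0.572)⁴/32 = 0.01051 m⁴.
T_max = τ_allow·J/r = 7.98×10^7 × 0.01051 / 0.286 = 2.932e6 N·m.
ω = 2π·146/60 = 15.29 rad/s, so P_max = T_max·ω = 4.483×10^7 W.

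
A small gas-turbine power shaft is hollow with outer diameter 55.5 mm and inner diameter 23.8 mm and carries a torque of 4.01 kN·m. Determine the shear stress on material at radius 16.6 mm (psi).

J = π(d_o⁴ − d_i⁴)/32 = π(0.0555⁴ − 0.0238⁴)/32 = 9.000×10^-7 m⁴.
Shear stress varies linearly with radius: τ = T·r/J = 4010 × 0.0166 / 9.000×10^-7 = 7.396×10^7 Pa.

10700 psi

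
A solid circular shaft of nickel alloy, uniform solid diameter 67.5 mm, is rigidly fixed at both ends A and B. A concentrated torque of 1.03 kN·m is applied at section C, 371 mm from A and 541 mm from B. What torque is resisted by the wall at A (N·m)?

611 N·m

With uniform GJ and both ends fixed, compatibility θ_AC = θ_CB gives T_A·a = T_B·b, together with T_A + T_B = T₀.
T_A = T₀·b/(a+b) = 1030·541/912.0 = 611.0 N·m; T_B = 419.0 N·m.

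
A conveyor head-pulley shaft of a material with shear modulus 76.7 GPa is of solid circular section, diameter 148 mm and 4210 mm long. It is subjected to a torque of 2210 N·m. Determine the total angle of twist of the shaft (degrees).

0.148°

J = πd⁴/32 = π(0.148)⁴/32 = 4.710×10^-5 m⁴.
θ = T·L/(G·J) = 2210 × 4.21 / (76.7×10⁹ × 4.710×10^-5) = 2.575×10^-3 rad.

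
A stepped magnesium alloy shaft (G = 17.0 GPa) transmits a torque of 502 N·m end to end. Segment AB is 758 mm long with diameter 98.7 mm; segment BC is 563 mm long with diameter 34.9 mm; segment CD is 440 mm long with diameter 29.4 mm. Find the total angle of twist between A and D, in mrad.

294 mrad

J_AB = π(0.0987)⁴/32 = 9.32×10^-6 m⁴; J_BC = π(0.0349)⁴/32 = 1.46×10^-7 m⁴; J_CD = π(0.0294)⁴/32 = 7.33×10^-8 m⁴.
θ = (T/G)·Σ L_i/J_i = (502.0/17.0×10⁹)·(0.758/9.32×10^-6 + 0.563/1.46×10^-7 + 0.440/7.33×10^-8) = 0.2937 rad.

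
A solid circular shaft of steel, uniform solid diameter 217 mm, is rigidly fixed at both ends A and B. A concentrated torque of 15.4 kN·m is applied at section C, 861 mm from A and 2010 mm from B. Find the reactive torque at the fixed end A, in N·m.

With uniform GJ and both ends fixed, compatibility θ_AC = θ_CB gives T_A·a = T_B·b, together with T_A + T_B = T₀.
T_A = T₀·b/(a+b) = 15400·2010/2871 = 10780 N·m; T_B = 4618 N·m.

10800 N·m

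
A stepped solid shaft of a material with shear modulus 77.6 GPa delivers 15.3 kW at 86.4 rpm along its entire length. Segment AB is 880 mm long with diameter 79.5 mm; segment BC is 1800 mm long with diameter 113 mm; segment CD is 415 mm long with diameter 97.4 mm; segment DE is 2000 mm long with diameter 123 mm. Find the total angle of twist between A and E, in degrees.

0.590°

ω = 2π·86.4/60 = 9.048 rad/s, so T = P/ω = 15.3×10³ / 9.048 = 1691 N·m.
J_AB = π(0.0795)⁴/32 = 3.92×10^-6 m⁴; J_BC = π(0.113)⁴/32 = 1.60×10^-5 m⁴; J_CD = π(0.0974)⁴/32 = 8.84×10^-6 m⁴; J_DE = π(0.123)⁴/32 = 2.25×10^-5 m⁴.
θ = (T/G)·Σ L_i/J_i = (1691/77.6×10⁹)·(0.880/3.92×10^-6 + 1.80/1.60×10^-5 + 0.415/8.84×10^-6 + 2.00/2.25×10^-5) = 0.01030 rad.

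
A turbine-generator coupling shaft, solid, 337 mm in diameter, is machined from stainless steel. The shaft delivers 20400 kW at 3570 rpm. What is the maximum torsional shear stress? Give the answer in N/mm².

ω = 2π·3570/60 = 373.8 rad/s, so T = P/ω = 20400×10³ / 373.8 = 54570 N·m.
J = πd⁴/32 = π(0.337)⁴/32 = 1.266×10^-3 m⁴.
τ_max = T·r/J = 54570 × 0.169 / 1.266×10^-3 = 7.261×10^6 Pa.

7.26 N/mm²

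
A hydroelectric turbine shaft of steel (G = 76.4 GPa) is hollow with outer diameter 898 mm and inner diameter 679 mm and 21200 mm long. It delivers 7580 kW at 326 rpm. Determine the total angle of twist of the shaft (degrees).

ω = 2π·326/60 = 34.14 rad/s, so T = P/ω = 7580×10³ / 34.14 = 222000 N·m.
J = π(d_o⁴ − d_i⁴)/32 = π(0.898⁴ − 0.679⁴)/32 = 0.04297 m⁴.
θ = T·L/(G·J) = 222000 × 21.2 / (76.4×10⁹ × 0.04297) = 1.434×10^-3 rad.

0.0821°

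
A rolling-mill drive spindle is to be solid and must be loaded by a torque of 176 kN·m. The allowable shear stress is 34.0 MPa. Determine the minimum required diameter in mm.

298 mm

For a solid shaft τ_max = 16T/(πd³), so d = (16T/(π τ_allow))^(1/3) = (16·176000/(π·3.40×10^7))^(1/3) = 0.2976 m.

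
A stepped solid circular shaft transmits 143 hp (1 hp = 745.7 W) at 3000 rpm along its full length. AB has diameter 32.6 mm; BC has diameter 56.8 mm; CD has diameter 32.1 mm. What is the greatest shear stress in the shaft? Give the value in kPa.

52300 kPa

ω = 2π·3000/60 = 314.2 rad/s, so T = P/ω = 143×745.7 / 314.2 = 339.4 N·m.
Under the same torque, τ_max = 16T/(πd³) is largest where d is smallest — segment CD (d = 32.1 mm).
τ_max = 16·339.4/(π·(0.0321)³) = 5.226×10^7 Pa.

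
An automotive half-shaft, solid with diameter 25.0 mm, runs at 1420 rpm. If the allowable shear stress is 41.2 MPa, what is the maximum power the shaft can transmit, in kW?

J = πd⁴/32 = π(0.0250)⁴/32 = 3.835×10^-8 m⁴.
T_max = τ_allow·J/r = 4.12×10^7 × 3.835×10^-8 / 0.0125 = 126.4 N·m.
ω = 2π·1420/60 = 148.7 rad/s, so P_max = T_max·ω = 1.880×10^4 W.

18.8 kW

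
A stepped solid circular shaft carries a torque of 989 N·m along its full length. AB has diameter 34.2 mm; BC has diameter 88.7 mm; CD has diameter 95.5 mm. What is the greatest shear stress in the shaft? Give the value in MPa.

126 MPa

Under the same torque, τ_max = 16T/(πd³) is largest where d is smallest — segment AB (d = 34.2 mm).
τ_max = 16·989.0/(π·(0.0342)³) = 1.259×10^8 Pa.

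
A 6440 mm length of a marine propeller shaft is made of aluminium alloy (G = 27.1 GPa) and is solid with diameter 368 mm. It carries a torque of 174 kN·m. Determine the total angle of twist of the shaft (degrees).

1.32°

J = πd⁴/32 = π(0.368)⁴/32 = 1.800×10^-3 m⁴.
θ = T·L/(G·J) = 174000 × 6.44 / (27.1×10⁹ × 1.800×10^-3) = 0.02297 rad.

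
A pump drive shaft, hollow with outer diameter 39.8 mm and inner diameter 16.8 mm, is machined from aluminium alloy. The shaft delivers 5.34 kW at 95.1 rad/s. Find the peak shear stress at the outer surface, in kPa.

4680 kPa

ω = 95.1 rad/s, so T = P/ω = 5.34×10³ / 95.10 = 56.15 N·m.
J = π(d_o⁴ − d_i⁴)/32 = π(0.0398⁴ − 0.0168⁴)/32 = 2.385×10^-7 m⁴.
τ_max = T·r/J = 56.15 × 0.0199 / 2.385×10^-7 = 4.685×10^6 Pa.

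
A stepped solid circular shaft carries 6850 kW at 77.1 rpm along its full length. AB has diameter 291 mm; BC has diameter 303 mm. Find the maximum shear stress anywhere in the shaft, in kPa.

ω = 2π·77.1/60 = 8.074 rad/s, so T = P/ω = 6850×10³ / 8.074 = 848400 N·m.
Under the same torque, τ_max = 16T/(πd³) is largest where d is smallest — segment AB (d = 291 mm).
τ_max = 16·848400/(π·(0.291)³) = 1.753×10^8 Pa.

175000 kPa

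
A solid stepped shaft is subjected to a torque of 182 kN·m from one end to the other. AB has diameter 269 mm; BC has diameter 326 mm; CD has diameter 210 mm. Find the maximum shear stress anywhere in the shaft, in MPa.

Under the same torque, τ_max = 16T/(πd³) is largest where d is smallest — segment CD (d = 210 mm).
τ_max = 16·182000/(π·(0.210)³) = 1.001×10^8 Pa.

100 MPa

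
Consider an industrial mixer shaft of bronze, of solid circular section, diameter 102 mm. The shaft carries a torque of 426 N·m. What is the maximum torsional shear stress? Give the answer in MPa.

J = πd⁴/32 = π(0.102)⁴/32 = 1.063×10^-5 m⁴.
τ_max = T·r/J = 426.0 × 0.0510 / 1.063×10^-5 = 2.044×10^6 Pa.

2.04 MPa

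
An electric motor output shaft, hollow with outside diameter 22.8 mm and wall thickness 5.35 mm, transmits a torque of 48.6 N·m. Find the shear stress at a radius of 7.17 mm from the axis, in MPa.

14.3 MPa

J = π(d_o⁴ − d_i⁴)/32 = π(0.0228⁴ − 0.0121⁴)/32 = 2.443×10^-8 m⁴.
Shear stress varies linearly with radius: τ = T·r/J = 48.60 × 0.00717 / 2.443×10^-8 = 1.427×10^7 Pa.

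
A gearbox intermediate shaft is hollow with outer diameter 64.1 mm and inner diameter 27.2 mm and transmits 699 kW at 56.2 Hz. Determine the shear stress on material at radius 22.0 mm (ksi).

ω = 2π·56.2 = 353.1 rad/s, so T = P/ω = 699×10³ / 353.1 = 1980 N·m.
J = π(d_o⁴ − d_i⁴)/32 = π(0.0641⁴ − 0.0272⁴)/32 = 1.604×10^-6 m⁴.
Shear stress varies linearly with radius: τ = T·r/J = 1980 × 0.0220 / 1.604×10^-6 = 2.716×10^7 Pa.

3.94 ksi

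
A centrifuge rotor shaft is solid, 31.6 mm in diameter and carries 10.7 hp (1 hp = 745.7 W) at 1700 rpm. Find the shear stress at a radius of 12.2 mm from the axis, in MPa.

5.59 MPa

ω = 2π·1700/60 = 178.0 rad/s, so T = P/ω = 10.7×745.7 / 178.0 = 44.82 N·m.
J = πd⁴/32 = π(0.0316)⁴/32 = 9.789×10^-8 m⁴.
Shear stress varies linearly with radius: τ = T·r/J = 44.82 × 0.0122 / 9.789×10^-8 = 5.586×10^6 Pa.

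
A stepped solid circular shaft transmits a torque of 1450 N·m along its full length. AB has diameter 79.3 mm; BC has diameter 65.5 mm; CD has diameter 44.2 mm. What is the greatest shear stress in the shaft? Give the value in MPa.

85.5 MPa

Under the same torque, τ_max = 16T/(πd³) is largest where d is smallest — segment CD (d = 44.2 mm).
τ_max = 16·1450/(π·(0.0442)³) = 8.552×10^7 Pa.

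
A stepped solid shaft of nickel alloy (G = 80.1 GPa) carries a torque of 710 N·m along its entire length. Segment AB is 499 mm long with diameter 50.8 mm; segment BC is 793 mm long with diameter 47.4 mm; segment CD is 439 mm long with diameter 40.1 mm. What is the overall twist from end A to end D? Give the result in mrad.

J_AB = π(0.0508)⁴/32 = 6.54×10^-7 m⁴; J_BC = π(0.0474)⁴/32 = 4.96×10^-7 m⁴; J_CD = π(0.0401)⁴/32 = 2.54×10^-7 m⁴.
θ = (T/G)·Σ L_i/J_i = (710.0/80.1×10⁹)·(0.499/6.54×10^-7 + 0.793/4.96×10^-7 + 0.439/2.54×10^-7) = 0.03628 rad.

36.3 mrad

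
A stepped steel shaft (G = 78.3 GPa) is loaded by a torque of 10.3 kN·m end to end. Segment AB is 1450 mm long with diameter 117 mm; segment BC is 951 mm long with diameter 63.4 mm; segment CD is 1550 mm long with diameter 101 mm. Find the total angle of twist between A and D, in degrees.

J_AB = π(0.117)⁴/32 = 1.84×10^-5 m⁴; J_BC = π(0.0634)⁴/32 = 1.59×10^-6 m⁴; J_CD = π(0.101)⁴/32 = 1.02×10^-5 m⁴.
θ = (T/G)·Σ L_i/J_i = (10300/78.3×10⁹)·(1.45/1.84×10^-5 + 0.951/1.59×10^-6 + 1.55/1.02×10^-5) = 0.1092 rad.

6.26°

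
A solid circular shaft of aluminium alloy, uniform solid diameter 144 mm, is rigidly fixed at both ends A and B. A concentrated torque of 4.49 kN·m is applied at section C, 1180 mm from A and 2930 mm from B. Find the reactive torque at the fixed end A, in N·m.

3200 N·m

With uniform GJ and both ends fixed, compatibility θ_AC = θ_CB gives T_A·a = T_B·b, together with T_A + T_B = T₀.
T_A = T₀·b/(a+b) = 4490·2930/4110 = 3201 N·m; T_B = 1289 N·m.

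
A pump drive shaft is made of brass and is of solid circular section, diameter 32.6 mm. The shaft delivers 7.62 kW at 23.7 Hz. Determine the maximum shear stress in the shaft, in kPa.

7520 kPa

ω = 2π·23.7 = 148.9 rad/s, so T = P/ω = 7.62×10³ / 148.9 = 51.17 N·m.
J = πd⁴/32 = π(0.0326)⁴/32 = 1.109×10^-7 m⁴.
τ_max = T·r/J = 51.17 × 0.0163 / 1.109×10^-7 = 7.522×10^6 Pa.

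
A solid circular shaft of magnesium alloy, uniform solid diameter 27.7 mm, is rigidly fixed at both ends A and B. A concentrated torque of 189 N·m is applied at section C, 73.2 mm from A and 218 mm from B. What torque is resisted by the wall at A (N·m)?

141 N·m

With uniform GJ and both ends fixed, compatibility θ_AC = θ_CB gives T_A·a = T_B·b, together with T_A + T_B = T₀.
T_A = T₀·b/(a+b) = 189.0·218/291.2 = 141.5 N·m; T_B = 47.51 N·m.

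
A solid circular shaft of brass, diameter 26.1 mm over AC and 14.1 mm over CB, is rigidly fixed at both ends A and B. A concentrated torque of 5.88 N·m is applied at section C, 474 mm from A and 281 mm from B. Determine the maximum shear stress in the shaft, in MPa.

1.47 MPa

Compatibility: T_A·a/J_AC = T_B·b/J_CB with T_A + T_B = T₀.
J_AC = 4.56×10^-8 m⁴, J_CB = 3.88×10^-9 m⁴, so T_A = T₀·(J_AC/a)/((J_AC/a)+(J_CB/b)) = 5.141 N·m, T_B = 0.7387 N·m.
τ in each portion: τ_AC = 1.47×10^6 Pa, τ_CB = 1.34×10^6 Pa; maximum is in AC.
τ_max = T_AC·r/J = 5.141·0.0131/4.56×10^-8 = 1.473×10^6 Pa.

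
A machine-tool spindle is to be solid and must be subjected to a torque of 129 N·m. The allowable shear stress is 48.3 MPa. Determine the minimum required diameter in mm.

23.9 mm

For a solid shaft τ_max = 16T/(πd³), so d = (16T/(π τ_allow))^(1/3) = (16·129.0/(π·4.83×10^7))^(1/3) = 0.02387 m.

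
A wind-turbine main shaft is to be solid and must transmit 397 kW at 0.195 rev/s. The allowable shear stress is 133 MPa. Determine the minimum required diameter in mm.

ω = 2π·0.195 = 1.225 rad/s, so T = P/ω = 397×10³ / 1.225 = 324000 N·m.
For a solid shaft τ_max = 16T/(πd³), so d = (16T/(π τ_allow))^(1/3) = (16·324000/(π·1.33×10^8))^(1/3) = 0.2315 m.

232 mm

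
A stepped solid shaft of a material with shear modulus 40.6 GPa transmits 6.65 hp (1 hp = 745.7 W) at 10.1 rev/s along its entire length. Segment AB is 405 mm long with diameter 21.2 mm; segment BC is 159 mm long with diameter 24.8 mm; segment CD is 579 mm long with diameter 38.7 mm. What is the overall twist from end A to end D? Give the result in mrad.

52.6 mrad

ω = 2π·10.1 = 63.46 rad/s, so T = P/ω = 6.65×745.7 / 63.46 = 78.14 N·m.
J_AB = π(0.0212)⁴/32 = 1.98×10^-8 m⁴; J_BC = π(0.0248)⁴/32 = 3.71×10^-8 m⁴; J_CD = π(0.0387)⁴/32 = 2.20×10^-7 m⁴.
θ = (T/G)·Σ L_i/J_i = (78.14/40.6×10⁹)·(0.405/1.98×10^-8 + 0.159/3.71×10^-8 + 0.579/2.20×10^-7) = 0.05261 rad.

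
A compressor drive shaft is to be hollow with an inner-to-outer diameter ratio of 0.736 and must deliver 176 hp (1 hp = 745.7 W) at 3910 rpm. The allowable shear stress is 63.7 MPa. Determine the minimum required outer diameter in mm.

ω = 2π·3910/60 = 409.5 rad/s, so T = P/ω = 176×745.7 / 409.5 = 320.5 N·m.
For a hollow shaft with d_i/d_o = 0.736: τ_max = 16T/(π d_o³ (1−k⁴)), so d_o = [16T/(π τ_allow (1−k⁴))]^(1/3) = [16·320.5/(π·6.37×10^7·0.7066)]^(1/3) = 0.03310 m.

33.1 mm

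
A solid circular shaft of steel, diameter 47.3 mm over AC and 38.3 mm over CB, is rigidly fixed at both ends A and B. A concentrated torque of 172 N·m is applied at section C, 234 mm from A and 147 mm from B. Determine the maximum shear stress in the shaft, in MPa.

6.33 MPa

Compatibility: T_A·a/J_AC = T_B·b/J_CB with T_A + T_B = T₀.
J_AC = 4.91×10^-7 m⁴, J_CB = 2.11×10^-7 m⁴, so T_A = T₀·(J_AC/a)/((J_AC/a)+(J_CB/b)) = 102.1 N·m, T_B = 69.88 N·m.
τ in each portion: τ_AC = 4.91×10^6 Pa, τ_CB = 6.33×10^6 Pa; maximum is in CB.
τ_max = T_CB·r/J = 69.88·0.0191/2.11×10^-7 = 6.335×10^6 Pa.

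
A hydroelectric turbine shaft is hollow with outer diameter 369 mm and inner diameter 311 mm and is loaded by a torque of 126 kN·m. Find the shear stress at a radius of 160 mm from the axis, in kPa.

22400 kPa

J = π(d_o⁴ − d_i⁴)/32 = π(0.369⁴ − 0.311⁴)/32 = 9.017×10^-4 m⁴.
Shear stress varies linearly with radius: τ = T·r/J = 126000 × 0.160 / 9.017×10^-4 = 2.236×10^7 Pa.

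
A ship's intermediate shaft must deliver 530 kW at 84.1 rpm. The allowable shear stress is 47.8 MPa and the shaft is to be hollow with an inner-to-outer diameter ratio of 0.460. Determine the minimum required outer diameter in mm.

ω = 2π·84.1/60 = 8.807 rad/s, so T = P/ω = 530×10³ / 8.807 = 60180 N·m.
For a hollow shaft with d_i/d_o = 0.460: τ_max = 16T/(π d_o³ (1−k⁴)), so d_o = [16T/(π τ_allow (1−k⁴))]^(1/3) = [16·60180/(π·4.78×10^7·0.9552)]^(1/3) = 0.1886 m.

189 mm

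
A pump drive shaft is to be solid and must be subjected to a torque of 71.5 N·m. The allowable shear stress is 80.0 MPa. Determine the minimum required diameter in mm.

16.6 mm

For a solid shaft τ_max = 16T/(πd³), so d = (16T/(π τ_allow))^(1/3) = (16·71.50/(π·8.00×10^7))^(1/3) = 0.01657 m.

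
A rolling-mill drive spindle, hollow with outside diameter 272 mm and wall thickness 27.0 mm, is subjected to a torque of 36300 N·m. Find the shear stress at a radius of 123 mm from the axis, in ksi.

2.05 ksi

J = π(d_o⁴ − d_i⁴)/32 = π(0.272⁴ − 0.218⁴)/32 = 3.156×10^-4 m⁴.
Shear stress varies linearly with radius: τ = T·r/J = 36300 × 0.123 / 3.156×10^-4 = 1.415×10^7 Pa.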